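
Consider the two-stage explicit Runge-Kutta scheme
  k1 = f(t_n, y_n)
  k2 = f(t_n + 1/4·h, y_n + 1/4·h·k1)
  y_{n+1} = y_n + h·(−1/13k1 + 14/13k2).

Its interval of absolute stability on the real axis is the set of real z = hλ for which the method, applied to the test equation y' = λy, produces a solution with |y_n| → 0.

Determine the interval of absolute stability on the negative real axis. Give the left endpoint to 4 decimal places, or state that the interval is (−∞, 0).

Test eqn y'=λy, z=hλ:
  k1=λy_n ⇒ h·k1=z·y_n;  k2=λ(1+1/4z)y_n ⇒ h·k2=z(1+1/4z)y_n
  y_{n+1}/y_n = 1 − 1/13z + 14/13z(1+1/4z) = 1 + z + 7/26z²
  so R(z) = 1 + z + 7/26z².

Find x<0 with |R(x)|<1.
x=-1.17: |R|=0.1986
R=1: x+7/26x²=0 ⇒ x=−26/7=-3.7143; min R=1−1/(4·7/26)=0.0714>−1
Confirm numerically:
  x=-3.131: |R|=0.50831 <1
  x=-2.671: |R|=0.24976 <1
  x=-2.349: |R|=0.13656 <1
  x=-1.877: |R|=0.07153 <1
  x=-4.259: |R|=1.62460 >1
  x=-4.126: |R|=1.45735 >1
  x=-4.108: |R|=1.43545 >1
Stable set (-3.7143, 0).

z∈(-3.7143,0).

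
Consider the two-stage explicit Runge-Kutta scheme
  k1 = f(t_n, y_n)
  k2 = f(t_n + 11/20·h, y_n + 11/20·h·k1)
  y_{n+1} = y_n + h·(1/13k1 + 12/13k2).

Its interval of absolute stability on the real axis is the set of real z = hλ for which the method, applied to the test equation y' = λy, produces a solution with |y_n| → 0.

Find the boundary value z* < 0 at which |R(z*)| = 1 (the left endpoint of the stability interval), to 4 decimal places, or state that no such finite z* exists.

Test eqn y'=λy, z=hλ:
  k1=λy_n ⇒ h·k1=z·y_n;  k2=λ(1+11/20z)y_n ⇒ h·k2=z(1+11/20z)y_n
  y_{n+1}/y_n = 1 + 1/13z + 12/13z(1+11/20z) = 1 + z + 33/65z²
  R(z) = 1 + z + 33/65z².

Need |R(x)|<1, x<0.
x=-0.41: |R|=0.6753
R=1: x+33/65x²=0 ⇒ x=−65/33=-1.9697; min R=1−1/(4·33/65)=0.5076>−1
Confirm numerically:
  x=-1.404: |R|=0.59677 <1
  x=-1.225: |R|=0.53686 <1
  x=-0.811: |R|=0.52292 <1
  x=-2.483: |R|=1.64707 >1
  x=-2.344: |R|=1.44543 >1
  x=-2.290: |R|=1.37239 >1
Stable set (-1.9697, 0).

left endpoint -1.9697.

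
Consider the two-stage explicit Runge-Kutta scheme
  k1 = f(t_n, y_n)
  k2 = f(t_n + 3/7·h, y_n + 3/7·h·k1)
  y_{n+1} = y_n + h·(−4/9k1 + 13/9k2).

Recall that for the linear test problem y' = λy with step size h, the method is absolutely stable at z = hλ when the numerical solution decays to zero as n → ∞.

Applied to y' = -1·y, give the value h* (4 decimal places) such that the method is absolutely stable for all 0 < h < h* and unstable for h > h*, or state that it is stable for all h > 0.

(-1.6154,0); λ=-1 ⇒ h* = (21/13)/1 = 1.6154.

Test eqn y'=λy, z=hλ:
  k1=λy_n ⇒ h·k1=z·y_n;  k2=λ(1+3/7z)y_n ⇒ h·k2=z(1+3/7z)y_n
  y_{n+1}/y_n = 1 − 4/9z + 13/9z(1+3/7z) = 1 + z + 13/21z²
  Hence R(z) = 1 + z + 13/21z².

Solve |R(x)|<1 on ℝ⁻.
x=-0.39: |R|=0.7042
R=1: x+13/21x²=0 ⇒ x=−21/13=-1.6154; min R=1−1/(4·13/21)=0.5962>−1
Confirm numerically:
  x=-1.592: |R|=0.97695 <1
  x=-1.425: |R|=0.83205 <1
  x=-0.757: |R|=0.59774 <1
  x=-0.694: |R|=0.60416 <1
  x=-2.181: |R|=1.76366 >1
  x=-1.825: |R|=1.23682 >1
  x=-1.771: |R|=1.17061 >1
So |R|<1 on (-1.6154, 0).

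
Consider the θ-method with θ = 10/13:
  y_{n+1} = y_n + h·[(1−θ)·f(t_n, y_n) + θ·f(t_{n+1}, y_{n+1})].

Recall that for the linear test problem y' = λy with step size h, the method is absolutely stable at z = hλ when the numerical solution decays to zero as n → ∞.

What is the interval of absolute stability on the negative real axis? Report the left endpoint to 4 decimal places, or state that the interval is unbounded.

interval (−∞, 0).

Set f=λy, z=hλ:
  y_{n+1} = y_n + z·[3/13·y_n + 10/13·y_{n+1}] ⇒ (1 − 10/13z)y_{n+1} = (1 + 3/13z)y_n
  so R(z) = (1 + 3/13z)/(1 − 10/13z).

Boundary: |R(x)|=1, x<0.
x=-1.29: |R|=0.3525
x=-2: |R|=0.2121
x=-10: |R|=0.1504
x=-100: |R|=0.2833
θ=10/13≥1/2 ⇒ |1+3/13x|<|1−10/13x| ∀x<0 ⇒ stable on all of ℝ⁻.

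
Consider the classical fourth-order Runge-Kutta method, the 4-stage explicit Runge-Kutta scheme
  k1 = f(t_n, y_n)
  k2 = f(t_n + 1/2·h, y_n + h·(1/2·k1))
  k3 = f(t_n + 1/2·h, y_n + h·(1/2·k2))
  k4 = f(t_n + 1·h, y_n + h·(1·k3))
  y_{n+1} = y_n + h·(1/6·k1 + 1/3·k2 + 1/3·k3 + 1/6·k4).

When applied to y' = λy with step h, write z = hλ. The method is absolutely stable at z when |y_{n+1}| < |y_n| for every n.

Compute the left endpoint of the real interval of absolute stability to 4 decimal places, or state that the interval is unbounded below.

Test eqn y'=λy, z=hλ:
  order 4, 4-stage ⇒ R(z)=1+z+z^2/2+z^3/6+z^4/24
  (e.g. R(-0.87)=0.42257, |R|=0.42257)

Boundary: |R(x)|=1, x<0.
x=-0.87: |R|=0.4226
|R(-3.18)|=1.7775 |R(-2.58)|=0.7321 |R(-1.11)|=0.3414
Bisect:
  x_lo=-3.2883 |R|=2.0637  x_hi=-0.1172 |R|=0.8894
  mid=-1.70272 |R|=0.27437 →hi
  mid=-2.49549 |R|=0.64404 →hi
  mid=-2.89187 |R|=1.17294 →lo
  mid=-2.69368 |R|=0.87044 →hi
  mid=-2.79278 |R|=1.01134 →lo
  mid=-2.74323 |R|=0.93841 →hi
  mid=-2.76800 |R|=0.97424 →hi
  mid=-2.78039 |R|=0.99263 →hi
  mid=-2.78658 |R|=1.00195 →lo
  ...
  [-2.78542,-2.78523] ⇒ x*=-2.7853
Interval (-2.7853, 0).

left endpoint -2.7853.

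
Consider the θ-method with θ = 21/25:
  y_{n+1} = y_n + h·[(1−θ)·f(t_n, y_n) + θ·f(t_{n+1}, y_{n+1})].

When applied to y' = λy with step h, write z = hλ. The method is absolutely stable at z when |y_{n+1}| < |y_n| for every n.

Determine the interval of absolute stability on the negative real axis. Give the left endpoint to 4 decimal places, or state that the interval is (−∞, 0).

unbounded; (−∞, 0).

With y'=λy (z=hλ):
  y_{n+1} = y_n + z·[4/25·y_n + 21/25·y_{n+1}] ⇒ (1 − 21/25z)y_{n+1} = (1 + 4/25z)y_n
  so R(z) = (1 + 4/25z)/(1 − 21/25z).

Need |R(x)|<1, x<0.
x=-1.37: |R|=0.3630
x=-2: |R|=0.2537
x=-10: |R|=0.0638
x=-100: |R|=0.1765
θ=21/25≥1/2 ⇒ |1+4/25x|<|1−21/25x| ∀x<0 ⇒ unbounded interval.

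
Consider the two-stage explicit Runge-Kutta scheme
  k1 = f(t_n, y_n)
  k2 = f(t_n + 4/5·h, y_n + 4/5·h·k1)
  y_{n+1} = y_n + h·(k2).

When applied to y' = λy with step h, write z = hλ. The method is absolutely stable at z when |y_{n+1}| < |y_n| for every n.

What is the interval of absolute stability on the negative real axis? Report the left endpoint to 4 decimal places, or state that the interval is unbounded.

z∈(-1.2500,0).

With y'=λy (z=hλ):
  k1=λy_n ⇒ h·k1=z·y_n;  k2=λ(1+4/5z)y_n ⇒ h·k2=z(1+4/5z)y_n
  y_{n+1}/y_n = 1 + z(1+4/5z) = 1 + z + 4/5z²
  ⇒ R(z) = 1 + z + 4/5z².

Boundary: |R(x)|=1, x<0.
x=-0.67: |R|=0.6891
R=1: x+4/5x²=0 ⇒ x=−5/4=-1.2500; min R=1−1/(4·4/5)=0.6875>−1
Confirm numerically:
  x=-1.176: |R|=0.93038 <1
  x=-1.091: |R|=0.86122 <1
  x=-0.674: |R|=0.68942 <1
  x=-1.599: |R|=1.44644 >1
  x=-1.316: |R|=1.06948 >1
Stable set (-1.2500, 0).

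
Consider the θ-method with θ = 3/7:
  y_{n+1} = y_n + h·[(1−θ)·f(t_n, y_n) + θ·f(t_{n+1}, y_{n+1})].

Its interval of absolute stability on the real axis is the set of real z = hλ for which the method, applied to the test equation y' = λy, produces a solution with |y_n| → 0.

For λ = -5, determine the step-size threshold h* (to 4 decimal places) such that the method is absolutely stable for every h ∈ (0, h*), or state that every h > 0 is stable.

(-14.0000,0); λ=-5 ⇒ h* = (14)/5 = 2.8000.

Set f=λy, z=hλ:
  y_{n+1} = y_n + z·[4/7·y_n + 3/7·y_{n+1}] ⇒ (1 − 3/7z)y_{n+1} = (1 + 4/7z)y_n
  R(z) = (1 + 4/7z)/(1 − 3/7z).

Boundary: |R(x)|=1, x<0.
x=-1.28: |R|=0.1734
R=−1: 1+4/7x = −1+3/7x ⇒ -1/7x=2 ⇒ x=2/(-1/7)=-14.0000
Confirm numerically:
  x=-13.000: |R|=0.97826 <1
  x=-9.478: |R|=0.87238 <1
  x=-9.337: |R|=0.86681 <1
  x=-14.070: |R|=1.00142 >1
  x=-14.037: |R|=1.00075 >1
So |R|<1 on (-14.0000, 0).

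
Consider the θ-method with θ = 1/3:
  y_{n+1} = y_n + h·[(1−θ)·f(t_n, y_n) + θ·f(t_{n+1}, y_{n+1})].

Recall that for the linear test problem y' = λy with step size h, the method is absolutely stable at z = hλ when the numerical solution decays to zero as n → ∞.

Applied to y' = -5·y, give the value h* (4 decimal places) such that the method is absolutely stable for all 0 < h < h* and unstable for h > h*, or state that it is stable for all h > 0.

(-6.0000,0); λ=-5 ⇒ h* = (6)/5 = 1.2000.

Set f=λy, z=hλ:
  y_{n+1} = y_n + z·[2/3·y_n + 1/3·y_{n+1}] ⇒ (1 − 1/3z)y_{n+1} = (1 + 2/3z)y_n
  R(z) = (1 + 2/3z)/(1 − 1/3z).

Find x<0 with |R(x)|<1.
x=-1.53: |R|=0.0132
R=−1: 1+2/3x = −1+1/3x ⇒ -1/3x=2 ⇒ x=2/(-1/3)=-6.0000
Confirm numerically:
  x=-4.604: |R|=0.81641 <1
  x=-4.585: |R|=0.81345 <1
  x=-2.867: |R|=0.46600 <1
  x=-6.364: |R|=1.03887 >1
  x=-6.190: |R|=1.02067 >1
Interval (-6.0000, 0).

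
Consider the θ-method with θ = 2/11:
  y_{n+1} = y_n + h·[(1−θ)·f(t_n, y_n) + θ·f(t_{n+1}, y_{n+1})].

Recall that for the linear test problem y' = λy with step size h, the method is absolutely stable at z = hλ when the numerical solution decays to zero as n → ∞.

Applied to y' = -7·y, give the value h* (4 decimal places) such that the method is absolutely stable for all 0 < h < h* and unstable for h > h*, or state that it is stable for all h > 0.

(-3.1429,0); λ=-7 ⇒ h* = (22/7)/7 = 0.4490.

Set f=λy, z=hλ:
  y_{n+1} = y_n + z·[9/11·y_n + 2/11·y_{n+1}] ⇒ (1 − 2/11z)y_{n+1} = (1 + 9/11z)y_n
  so R(z) = (1 + 9/11z)/(1 − 2/11z).

Need |R(x)|<1, x<0.
x=-0.75: |R|=0.3400
R=−1: 1+9/11x = −1+2/11x ⇒ -7/11x=2 ⇒ x=2/(-7/11)=-3.1429
Confirm numerically:
  x=-2.821: |R|=0.86462 <1
  x=-2.394: |R|=0.66798 <1
  x=-1.836: |R|=0.37650 <1
  x=-3.723: |R|=1.22016 >1
  x=-3.717: |R|=1.21802 >1
  x=-3.649: |R|=1.19363 >1
Stable set (-3.1429, 0).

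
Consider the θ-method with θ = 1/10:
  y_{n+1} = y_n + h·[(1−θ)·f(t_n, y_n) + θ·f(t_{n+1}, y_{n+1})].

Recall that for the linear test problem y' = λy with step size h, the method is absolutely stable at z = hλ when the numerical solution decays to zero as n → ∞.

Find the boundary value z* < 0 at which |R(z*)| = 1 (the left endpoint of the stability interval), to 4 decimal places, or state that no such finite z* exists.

Set f=λy, z=hλ:
  y_{n+1} = y_n + z·[9/10·y_n + 1/10·y_{n+1}] ⇒ (1 − 1/10z)y_{n+1} = (1 + 9/10z)y_n
  so R(z) = (1 + 9/10z)/(1 − 1/10z).

Find x<0 with |R(x)|<1.
x=-0.58: |R|=0.4518
R=−1: 1+9/10x = −1+1/10x ⇒ -4/5x=2 ⇒ x=2/(-4/5)=-2.5000
Confirm numerically:
  x=-1.740: |R|=0.48211 <1
  x=-1.200: |R|=0.07143 <1
  x=-1.147: |R|=0.02898 <1
  x=-3.045: |R|=1.33423 >1
  x=-2.843: |R|=1.21366 >1
  x=-2.594: |R|=1.05971 >1
So |R|<1 on (-2.5000, 0).

z* = -2.5000.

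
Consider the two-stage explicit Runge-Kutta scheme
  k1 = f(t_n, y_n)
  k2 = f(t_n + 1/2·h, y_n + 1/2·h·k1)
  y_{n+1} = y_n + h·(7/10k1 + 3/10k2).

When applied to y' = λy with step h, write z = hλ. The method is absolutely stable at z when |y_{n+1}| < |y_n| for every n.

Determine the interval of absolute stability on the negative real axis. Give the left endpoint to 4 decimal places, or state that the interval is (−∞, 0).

(-6.6667, 0).

Test eqn y'=λy, z=hλ:
  k1=λy_n ⇒ h·k1=z·y_n;  k2=λ(1+1/2z)y_n ⇒ h·k2=z(1+1/2z)y_n
  y_{n+1}/y_n = 1 + 7/10z + 3/10z(1+1/2z) = 1 + z + 3/20z²
  so R(z) = 1 + z + 3/20z².

Boundary: |R(x)|=1, x<0.
x=-0.74: |R|=0.3421
R=1: x+3/20x²=0 ⇒ x=−20/3=-6.6667; min R=1−1/(4·3/20)=-0.6667>−1
Confirm numerically:
  x=-4.043: |R|=0.59112 <1
  x=-3.842: |R|=0.62786 <1
  x=-3.440: |R|=0.66496 <1
  x=-7.101: |R|=1.46263 >1
  x=-6.868: |R|=1.20741 >1
So |R|<1 on (-6.6667, 0).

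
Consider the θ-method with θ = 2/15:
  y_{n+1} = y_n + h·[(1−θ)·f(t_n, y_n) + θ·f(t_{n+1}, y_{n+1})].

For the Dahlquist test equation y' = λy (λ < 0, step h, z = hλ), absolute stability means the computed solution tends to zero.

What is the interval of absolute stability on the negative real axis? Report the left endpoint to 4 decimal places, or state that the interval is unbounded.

(-2.7273, 0).

Test eqn y'=λy, z=hλ:
  y_{n+1} = y_n + z·[13/15·y_n + 2/15·y_{n+1}] ⇒ (1 − 2/15z)y_{n+1} = (1 + 13/15z)y_n
  R(z) = (1 + 13/15z)/(1 − 2/15z).

Find x<0 with |R(x)|<1.
x=-1.55: |R|=0.2845
R=−1: 1+13/15x = −1+2/15x ⇒ -11/15x=2 ⇒ x=2/(-11/15)=-2.7273
Confirm numerically:
  x=-2.094: |R|=0.63696 <1
  x=-1.766: |R|=0.42942 <1
  x=-1.751: |R|=0.41958 <1
  x=-1.482: |R|=0.23747 <1
  x=-3.296: |R|=1.28974 >1
  x=-3.261: |R|=1.27279 >1
Stable set (-2.7273, 0).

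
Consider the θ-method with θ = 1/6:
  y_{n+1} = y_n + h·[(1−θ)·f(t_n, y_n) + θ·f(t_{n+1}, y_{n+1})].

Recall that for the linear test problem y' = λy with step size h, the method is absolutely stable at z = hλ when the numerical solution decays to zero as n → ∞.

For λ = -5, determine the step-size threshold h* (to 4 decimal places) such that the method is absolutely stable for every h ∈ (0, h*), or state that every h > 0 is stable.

Test eqn y'=λy, z=hλ:
  y_{n+1} = y_n + z·[5/6·y_n + 1/6·y_{n+1}] ⇒ (1 − 1/6z)y_{n+1} = (1 + 5/6z)y_n
  Hence R(z) = (1 + 5/6z)/(1 − 1/6z).

Solve |R(x)|<1 on ℝ⁻.
x=-0.42: |R|=0.6075
R=−1: 1+5/6x = −1+1/6x ⇒ -2/3x=2 ⇒ x=2/(-2/3)=-3.0000
Confirm numerically:
  x=-2.929: |R|=0.96819 <1
  x=-2.737: |R|=0.87959 <1
  x=-1.968: |R|=0.48193 <1
  x=-3.555: |R|=1.23234 >1
  x=-3.223: |R|=1.09671 >1
  x=-3.212: |R|=1.09205 >1
Stable set (-3.0000, 0).

(-3.0000,0); λ=-5 ⇒ h* = (3)/5 = 0.6000.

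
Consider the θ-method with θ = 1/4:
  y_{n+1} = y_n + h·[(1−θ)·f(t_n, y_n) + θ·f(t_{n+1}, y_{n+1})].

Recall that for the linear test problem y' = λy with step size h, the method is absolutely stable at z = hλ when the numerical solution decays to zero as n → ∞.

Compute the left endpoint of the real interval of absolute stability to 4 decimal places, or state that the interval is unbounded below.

left endpoint -4.0000.

Test eqn y'=λy, z=hλ:
  y_{n+1} = y_n + z·[3/4·y_n + 1/4·y_{n+1}] ⇒ (1 − 1/4z)y_{n+1} = (1 + 3/4z)y_n
  ⇒ R(z) = (1 + 3/4z)/(1 − 1/4z).

Boundary: |R(x)|=1, x<0.
x=-1.5: |R|=0.0909
R=−1: 1+3/4x = −1+1/4x ⇒ -1/2x=2 ⇒ x=2/(-1/2)=-4.0000
Confirm numerically:
  x=-3.897: |R|=0.97391 <1
  x=-2.269: |R|=0.44776 <1
  x=-2.168: |R|=0.40597 <1
  x=-4.197: |R|=1.04807 >1
  x=-4.066: |R|=1.01636 >1
Interval (-4.0000, 0).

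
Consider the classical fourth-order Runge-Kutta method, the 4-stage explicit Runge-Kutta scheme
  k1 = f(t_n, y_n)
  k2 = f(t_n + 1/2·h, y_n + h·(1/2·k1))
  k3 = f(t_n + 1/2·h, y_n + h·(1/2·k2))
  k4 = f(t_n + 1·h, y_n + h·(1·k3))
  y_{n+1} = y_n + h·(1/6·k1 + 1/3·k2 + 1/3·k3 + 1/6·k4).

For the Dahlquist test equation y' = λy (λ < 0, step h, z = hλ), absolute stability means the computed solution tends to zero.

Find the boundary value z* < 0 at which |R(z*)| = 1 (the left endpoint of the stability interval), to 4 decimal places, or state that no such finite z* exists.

Set f=λy, z=hλ:
  order 4, 4-stage ⇒ R(z)=1+z+z^2/2+z^3/6+z^4/24
  (e.g. R(-1.7)=0.27417, |R|=0.27417)

Boundary: |R(x)|=1, x<0.
x=-1.7: |R|=0.2742
|R(-1.75)|=0.2788 |R(-1.56)|=0.2708 |R(-1.49)|=0.2741
Bisect:
  x_lo=-3.5010 |R|=2.7354  x_hi=-0.1479 |R|=0.8625
  mid=-1.82449 |R|=0.28937 →hi
  mid=-2.66276 |R|=0.83044 →hi
  mid=-3.08190 |R|=1.54737 →lo
  mid=-2.87233 |R|=1.13936 →lo
  mid=-2.76755 |R|=0.97357 →hi
  mid=-2.81994 |R|=1.05351 →lo
  mid=-2.79374 |R|=1.01282 →lo
  mid=-2.78065 |R|=0.99302 →hi
  mid=-2.78720 |R|=1.00287 →lo
  mid=-2.78392 |R|=0.99793 →hi
  ...
  [-2.78535,-2.78515] ⇒ x*=-2.7853
Stable set (-2.7853, 0).

z* = -2.7853.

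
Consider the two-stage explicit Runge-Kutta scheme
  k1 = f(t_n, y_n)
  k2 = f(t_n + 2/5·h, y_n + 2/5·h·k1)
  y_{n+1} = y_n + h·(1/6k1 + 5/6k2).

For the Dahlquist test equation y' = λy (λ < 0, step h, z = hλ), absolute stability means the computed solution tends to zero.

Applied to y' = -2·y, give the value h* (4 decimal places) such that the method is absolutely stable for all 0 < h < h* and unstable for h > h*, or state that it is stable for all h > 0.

(-3.0000,0); λ=-2 ⇒ h* = (3)/2 = 1.5000.

On y'=λy, z=hλ:
  k1=λy_n ⇒ h·k1=z·y_n;  k2=λ(1+2/5z)y_n ⇒ h·k2=z(1+2/5z)y_n
  y_{n+1}/y_n = 1 + 1/6z + 5/6z(1+2/5z) = 1 + z + 1/3z²
  Hence R(z) = 1 + z + 1/3z².

Solve |R(x)|<1 on ℝ⁻.
x=-0.93: |R|=0.3583
R=1: x+1/3x²=0 ⇒ x=−3=-3.0000; min R=1−1/(4·1/3)=0.2500>−1
Confirm numerically:
  x=-2.979: |R|=0.97915 <1
  x=-2.944: |R|=0.94505 <1
  x=-2.740: |R|=0.76253 <1
  x=-1.850: |R|=0.29083 <1
  x=-3.536: |R|=1.63177 >1
  x=-3.335: |R|=1.37241 >1
  x=-3.026: |R|=1.02623 >1
Interval (-3.0000, 0).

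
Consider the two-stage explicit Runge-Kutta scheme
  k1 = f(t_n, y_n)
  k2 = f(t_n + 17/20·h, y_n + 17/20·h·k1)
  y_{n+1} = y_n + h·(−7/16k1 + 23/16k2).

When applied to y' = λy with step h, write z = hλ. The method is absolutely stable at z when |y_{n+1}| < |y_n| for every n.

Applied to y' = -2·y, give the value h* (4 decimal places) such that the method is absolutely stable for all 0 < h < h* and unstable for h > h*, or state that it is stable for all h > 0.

Test eqn y'=λy, z=hλ:
  k1=λy_n ⇒ h·k1=z·y_n;  k2=λ(1+17/20z)y_n ⇒ h·k2=z(1+17/20z)y_n
  y_{n+1}/y_n = 1 − 7/16z + 23/16z(1+17/20z) = 1 + z + 391/320z²
  Hence R(z) = 1 + z + 391/320z².

Boundary: |R(x)|=1, x<0.
x=-0.57: |R|=0.8270
R=1: x+391/320x²=0 ⇒ x=−320/391=-0.8184; min R=1−1/(4·391/320)=0.7954>−1
Confirm numerically:
  x=-0.782: |R|=0.96521 <1
  x=-0.673: |R|=0.88042 <1
  x=-0.333: |R|=0.80249 <1
  x=-1.109: |R|=1.39376 >1
  x=-1.010: |R|=1.23643 >1
  x=-0.923: |R|=1.11795 >1
Stable set (-0.8184, 0).

(-0.8184,0); λ=-2 ⇒ h* = (320/391)/2 = 0.4092.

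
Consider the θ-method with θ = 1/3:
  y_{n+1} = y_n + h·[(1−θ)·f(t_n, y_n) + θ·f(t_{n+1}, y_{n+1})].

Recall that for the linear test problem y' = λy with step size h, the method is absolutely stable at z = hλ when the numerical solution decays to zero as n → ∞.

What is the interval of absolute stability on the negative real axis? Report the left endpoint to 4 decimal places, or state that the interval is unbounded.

z∈(-6.0000,0).

With y'=λy (z=hλ):
  y_{n+1} = y_n + z·[2/3·y_n + 1/3·y_{n+1}] ⇒ (1 − 1/3z)y_{n+1} = (1 + 2/3z)y_n
  Hence R(z) = (1 + 2/3z)/(1 − 1/3z).

Need |R(x)|<1, x<0.
x=-1.2: |R|=0.1429
R=−1: 1+2/3x = −1+1/3x ⇒ -1/3x=2 ⇒ x=2/(-1/3)=-6.0000
Confirm numerically:
  x=-3.396: |R|=0.59287 <1
  x=-3.305: |R|=0.57256 <1
  x=-3.111: |R|=0.52725 <1
  x=-6.549: |R|=1.05749 >1
  x=-6.069: |R|=1.00761 >1
Stable set (-6.0000, 0).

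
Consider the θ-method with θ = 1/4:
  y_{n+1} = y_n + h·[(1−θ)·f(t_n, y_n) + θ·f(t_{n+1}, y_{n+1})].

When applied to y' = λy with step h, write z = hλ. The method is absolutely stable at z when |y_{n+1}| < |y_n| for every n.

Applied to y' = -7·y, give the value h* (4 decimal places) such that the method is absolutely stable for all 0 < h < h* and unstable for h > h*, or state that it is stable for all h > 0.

(-4.0000,0); λ=-7 ⇒ h* = (4)/7 = 0.5714.

On y'=λy, z=hλ:
  y_{n+1} = y_n + z·[3/4·y_n + 1/4·y_{n+1}] ⇒ (1 − 1/4z)y_{n+1} = (1 + 3/4z)y_n
  R(z) = (1 + 3/4z)/(1 − 1/4z).

Need |R(x)|<1, x<0.
x=-0.89: |R|=0.2720
R=−1: 1+3/4x = −1+1/4x ⇒ -1/2x=2 ⇒ x=2/(-1/2)=-4.0000
Confirm numerically:
  x=-3.567: |R|=0.88556 <1
  x=-3.407: |R|=0.83988 <1
  x=-2.094: |R|=0.37447 <1
  x=-1.812: |R|=0.24708 <1
  x=-4.510: |R|=1.11986 >1
  x=-4.237: |R|=1.05755 >1
So |R|<1 on (-4.0000, 0).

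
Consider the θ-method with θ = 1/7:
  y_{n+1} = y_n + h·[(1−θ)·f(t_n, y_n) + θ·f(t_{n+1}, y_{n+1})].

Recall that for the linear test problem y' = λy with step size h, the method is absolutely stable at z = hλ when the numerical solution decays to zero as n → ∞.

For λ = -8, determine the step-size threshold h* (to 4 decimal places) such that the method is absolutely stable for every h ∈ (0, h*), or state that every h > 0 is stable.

(-2.8000,0); λ=-8 ⇒ h* = (14/5)/8 = 0.3500.

Test eqn y'=λy, z=hλ:
  y_{n+1} = y_n + z·[6/7·y_n + 1/7·y_{n+1}] ⇒ (1 − 1/7z)y_{n+1} = (1 + 6/7z)y_n
  R(z) = (1 + 6/7z)/(1 − 1/7z).

Find x<0 with |R(x)|<1.
x=-1.74: |R|=0.3936
R=−1: 1+6/7x = −1+1/7x ⇒ -5/7x=2 ⇒ x=2/(-5/7)=-2.8000
Confirm numerically:
  x=-2.624: |R|=0.90856 <1
  x=-1.403: |R|=0.16875 <1
  x=-1.136: |R|=0.02262 <1
  x=-3.321: |R|=1.25240 >1
  x=-3.221: |R|=1.20595 >1
  x=-2.946: |R|=1.07340 >1
So |R|<1 on (-2.8000, 0).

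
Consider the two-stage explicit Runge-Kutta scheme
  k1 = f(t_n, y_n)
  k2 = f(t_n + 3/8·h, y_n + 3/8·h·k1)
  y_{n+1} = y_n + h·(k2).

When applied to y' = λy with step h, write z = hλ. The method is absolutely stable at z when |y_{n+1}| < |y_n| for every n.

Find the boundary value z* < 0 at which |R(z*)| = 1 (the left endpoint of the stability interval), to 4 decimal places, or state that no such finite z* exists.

left endpoint -2.6667.

Set f=λy, z=hλ:
  k1=λy_n ⇒ h·k1=z·y_n;  k2=λ(1+3/8z)y_n ⇒ h·k2=z(1+3/8z)y_n
  y_{n+1}/y_n = 1 + z(1+3/8z) = 1 + z + 3/8z²
  so R(z) = 1 + z + 3/8z².

Find x<0 with |R(x)|<1.
x=-0.58: |R|=0.5462
R=1: x+3/8x²=0 ⇒ x=−8/3=-2.6667; min R=1−1/(4·3/8)=0.3333>−1
Confirm numerically:
  x=-2.229: |R|=0.63417 <1
  x=-1.946: |R|=0.47409 <1
  x=-1.785: |R|=0.40983 <1
  x=-1.347: |R|=0.33340 <1
  x=-3.131: |R|=1.54519 >1
  x=-2.719: |R|=1.05336 >1
Interval (-2.6667, 0).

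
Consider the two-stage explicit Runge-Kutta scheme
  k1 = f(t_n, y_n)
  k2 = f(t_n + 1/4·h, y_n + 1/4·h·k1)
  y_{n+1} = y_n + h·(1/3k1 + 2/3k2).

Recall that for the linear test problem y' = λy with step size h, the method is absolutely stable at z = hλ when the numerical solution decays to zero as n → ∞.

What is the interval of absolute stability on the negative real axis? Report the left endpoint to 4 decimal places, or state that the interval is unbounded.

(-6.0000, 0).

Set f=λy, z=hλ:
  k1=λy_n ⇒ h·k1=z·y_n;  k2=λ(1+1/4z)y_n ⇒ h·k2=z(1+1/4z)y_n
  y_{n+1}/y_n = 1 + 1/3z + 2/3z(1+1/4z) = 1 + z + 1/6z²
  so R(z) = 1 + z + 1/6z².

Solve |R(x)|<1 on ℝ⁻.
x=-1.24: |R|=0.0163
R=1: x+1/6x²=0 ⇒ x=−6=-6.0000; min R=1−1/(4·1/6)=-0.5000>−1
Confirm numerically:
  x=-5.138: |R|=0.26184 <1
  x=-4.460: |R|=0.14473 <1
  x=-2.930: |R|=0.49918 <1
  x=-6.436: |R|=1.46768 >1
  x=-6.306: |R|=1.32161 >1
  x=-6.123: |R|=1.12552 >1
Stable set (-6.0000, 0).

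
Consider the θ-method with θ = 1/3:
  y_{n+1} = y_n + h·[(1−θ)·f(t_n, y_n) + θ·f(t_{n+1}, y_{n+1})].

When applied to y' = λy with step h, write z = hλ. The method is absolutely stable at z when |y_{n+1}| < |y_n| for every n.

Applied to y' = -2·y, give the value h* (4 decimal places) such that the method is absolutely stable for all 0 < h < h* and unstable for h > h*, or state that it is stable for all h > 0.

With y'=λy (z=hλ):
  y_{n+1} = y_n + z·[2/3·y_n + 1/3·y_{n+1}] ⇒ (1 − 1/3z)y_{n+1} = (1 + 2/3z)y_n
  R(z) = (1 + 2/3z)/(1 − 1/3z).

Boundary: |R(x)|=1, x<0.
x=-0.49: |R|=0.5788
R=−1: 1+2/3x = −1+1/3x ⇒ -1/3x=2 ⇒ x=2/(-1/3)=-6.0000
Confirm numerically:
  x=-5.664: |R|=0.96122 <1
  x=-2.914: |R|=0.47819 <1
  x=-2.808: |R|=0.45041 <1
  x=-6.154: |R|=1.01682 >1
  x=-6.097: |R|=1.01066 >1
Interval (-6.0000, 0).

(-6.0000,0); λ=-2 ⇒ h* = (6)/2 = 3.0000.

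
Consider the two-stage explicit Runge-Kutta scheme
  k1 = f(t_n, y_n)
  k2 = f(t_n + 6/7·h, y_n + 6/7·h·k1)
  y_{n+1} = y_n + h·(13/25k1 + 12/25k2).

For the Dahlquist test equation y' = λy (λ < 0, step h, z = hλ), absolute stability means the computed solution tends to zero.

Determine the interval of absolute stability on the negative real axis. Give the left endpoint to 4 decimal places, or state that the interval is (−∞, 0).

z∈(-2.4306,0).

With y'=λy (z=hλ):
  k1=λy_n ⇒ h·k1=z·y_n;  k2=λ(1+6/7z)y_n ⇒ h·k2=z(1+6/7z)y_n
  y_{n+1}/y_n = 1 + 13/25z + 12/25z(1+6/7z) = 1 + z + 72/175z²
  so R(z) = 1 + z + 72/175z².

Solve |R(x)|<1 on ℝ⁻.
x=-0.65: |R|=0.5238
R=1: x+72/175x²=0 ⇒ x=−175/72=-2.4306; min R=1−1/(4·72/175)=0.3924>−1
Confirm numerically:
  x=-1.955: |R|=0.61749 <1
  x=-1.911: |R|=0.59150 <1
  x=-1.853: |R|=0.55968 <1
  x=-1.671: |R|=0.47781 <1
  x=-2.939: |R|=1.61481 >1
  x=-2.757: |R|=1.37029 >1
  x=-2.520: |R|=1.09274 >1
Interval (-2.4306, 0).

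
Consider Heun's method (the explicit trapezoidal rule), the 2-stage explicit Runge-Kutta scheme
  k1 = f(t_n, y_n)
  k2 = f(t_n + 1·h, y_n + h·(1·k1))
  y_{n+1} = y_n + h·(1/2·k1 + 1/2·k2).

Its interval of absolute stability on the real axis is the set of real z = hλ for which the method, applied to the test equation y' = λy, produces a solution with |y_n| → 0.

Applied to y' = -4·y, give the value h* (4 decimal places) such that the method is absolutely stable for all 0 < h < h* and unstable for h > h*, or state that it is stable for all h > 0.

(-2.0000,0); λ=-4 ⇒ h* = 0.5000.

Test eqn y'=λy, z=hλ:
  order 2, 2-stage ⇒ R(z)=1+z+z^2/2
  (e.g. R(-0.7)=0.54500, |R|=0.54500)

Find x<0 with |R(x)|<1.
x=-0.7: |R|=0.5450
|R(-1.16)|=0.5128 |R(-0.91)|=0.5041 |R(-0.6)|=0.5800
Bisect:
  x_lo=-2.8603 |R|=2.2303  x_hi=-0.0650 |R|=0.9371
  mid=-1.46262 |R|=0.60701 →hi
  mid=-2.16145 |R|=1.17448 →lo
  mid=-1.81203 |R|=0.82970 →hi
  mid=-1.98674 |R|=0.98683 →hi
  mid=-2.07409 |R|=1.07684 →lo
  mid=-2.03042 |R|=1.03088 →lo
  mid=-2.00858 |R|=1.00862 →lo
  mid=-1.99766 |R|=0.99766 →hi
  ...
  [-2.00005,-1.99988] ⇒ x*=-2.0000
So |R|<1 on (-2.0000, 0).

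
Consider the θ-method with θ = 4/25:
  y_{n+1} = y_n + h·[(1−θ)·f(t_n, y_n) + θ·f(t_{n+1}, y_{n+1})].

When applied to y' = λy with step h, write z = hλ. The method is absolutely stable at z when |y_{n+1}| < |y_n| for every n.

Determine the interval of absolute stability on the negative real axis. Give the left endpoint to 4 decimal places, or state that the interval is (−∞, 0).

(-2.9412, 0).

Set f=λy, z=hλ:
  y_{n+1} = y_n + z·[21/25·y_n + 4/25·y_{n+1}] ⇒ (1 − 4/25z)y_{n+1} = (1 + 21/25z)y_n
  so R(z) = (1 + 21/25z)/(1 − 4/25z).

Boundary: |R(x)|=1, x<0.
x=-0.39: |R|=0.6329
R=−1: 1+21/25x = −1+4/25x ⇒ -17/25x=2 ⇒ x=2/(-17/25)=-2.9412
Confirm numerically:
  x=-2.747: |R|=0.90827 <1
  x=-1.603: |R|=0.27579 <1
  x=-1.209: |R|=0.01304 <1
  x=-3.405: |R|=1.20417 >1
  x=-3.345: |R|=1.17887 >1
  x=-3.298: |R|=1.15883 >1
So |R|<1 on (-2.9412, 0).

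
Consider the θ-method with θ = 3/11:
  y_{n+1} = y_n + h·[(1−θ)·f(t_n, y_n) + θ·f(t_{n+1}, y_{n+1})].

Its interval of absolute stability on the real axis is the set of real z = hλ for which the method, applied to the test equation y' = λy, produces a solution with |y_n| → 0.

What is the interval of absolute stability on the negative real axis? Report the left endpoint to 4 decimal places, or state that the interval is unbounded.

Set f=λy, z=hλ:
  y_{n+1} = y_n + z·[8/11·y_n + 3/11·y_{n+1}] ⇒ (1 − 3/11z)y_{n+1} = (1 + 8/11z)y_n
  R(z) = (1 + 8/11z)/(1 − 3/11z).

Boundary: |R(x)|=1, x<0.
x=-0.85: |R|=0.3100
R=−1: 1+8/11x = −1+3/11x ⇒ -5/11x=2 ⇒ x=2/(-5/11)=-4.4000
Confirm numerically:
  x=-4.358: |R|=0.99128 <1
  x=-3.668: |R|=0.83367 <1
  x=-3.175: |R|=0.70158 <1
  x=-1.939: |R|=0.26830 <1
  x=-4.972: |R|=1.11036 >1
  x=-4.892: |R|=1.09581 >1
Stable set (-4.4000, 0).

z∈(-4.4000,0).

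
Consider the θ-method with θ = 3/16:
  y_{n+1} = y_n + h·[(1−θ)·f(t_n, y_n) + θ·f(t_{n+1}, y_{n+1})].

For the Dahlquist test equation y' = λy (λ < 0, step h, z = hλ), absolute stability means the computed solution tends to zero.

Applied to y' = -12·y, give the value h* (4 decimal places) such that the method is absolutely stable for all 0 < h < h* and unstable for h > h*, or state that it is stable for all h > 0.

(-3.2000,0); λ=-12 ⇒ h* = (16/5)/12 = 0.2667.

Test eqn y'=λy, z=hλ:
  y_{n+1} = y_n + z·[13/16·y_n + 3/16·y_{n+1}] ⇒ (1 − 3/16z)y_{n+1} = (1 + 13/16z)y_n
  Hence R(z) = (1 + 13/16z)/(1 − 3/16z).

Need |R(x)|<1, x<0.
x=-0.65: |R|=0.4206
R=−1: 1+13/16x = −1+3/16x ⇒ -5/8x=2 ⇒ x=2/(-5/8)=-3.2000
Confirm numerically:
  x=-2.513: |R|=0.70814 <1
  x=-2.495: |R|=0.69981 <1
  x=-2.018: |R|=0.46404 <1
  x=-1.638: |R|=0.25313 <1
  x=-3.727: |R|=1.19389 >1
  x=-3.388: |R|=1.07185 >1
So |R|<1 on (-3.2000, 0).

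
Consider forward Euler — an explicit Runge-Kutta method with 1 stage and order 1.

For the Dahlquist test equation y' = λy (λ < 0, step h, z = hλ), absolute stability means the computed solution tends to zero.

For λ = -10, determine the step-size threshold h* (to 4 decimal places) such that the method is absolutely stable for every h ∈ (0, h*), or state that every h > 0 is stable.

(-2.0000,0); λ=-10 ⇒ h* = 0.2000.

On y'=λy, z=hλ:
  order 1, 1-stage ⇒ R(z)=1+z
  (e.g. R(-0.99)=0.01000, |R|=0.01000)

Need |R(x)|<1, x<0.
x=-0.99: |R|=0.0100
|R(-1.98)|=0.9800 |R(-1.09)|=0.0900 |R(-0.69)|=0.3100
Bisect:
  x_lo=-2.8803 |R|=1.8803  x_hi=-0.1954 |R|=0.8046
  mid=-1.53785 |R|=0.53785 →hi
  mid=-2.20905 |R|=1.20905 →lo
  mid=-1.87345 |R|=0.87345 →hi
  mid=-2.04125 |R|=1.04125 →lo
  mid=-1.95735 |R|=0.95735 →hi
  mid=-1.99930 |R|=0.99930 →hi
  mid=-2.02028 |R|=1.02028 →lo
  mid=-2.00979 |R|=1.00979 →lo
  mid=-2.00455 |R|=1.00455 →lo
  mid=-2.00192 |R|=1.00192 →lo
  ...
  [-2.00012,-1.99996] ⇒ x*=-2.0000
Interval (-2.0000, 0).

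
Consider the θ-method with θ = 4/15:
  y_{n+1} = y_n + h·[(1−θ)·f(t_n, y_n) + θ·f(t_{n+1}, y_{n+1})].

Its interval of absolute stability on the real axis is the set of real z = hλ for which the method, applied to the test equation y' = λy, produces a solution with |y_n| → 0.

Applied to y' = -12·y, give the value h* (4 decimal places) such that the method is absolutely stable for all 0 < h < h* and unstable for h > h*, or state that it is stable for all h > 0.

(-4.2857,0); λ=-12 ⇒ h* = (30/7)/12 = 0.3571.

Test eqn y'=λy, z=hλ:
  y_{n+1} = y_n + z·[11/15·y_n + 4/15·y_{n+1}] ⇒ (1 − 4/15z)y_{n+1} = (1 + 11/15z)y_n
  ⇒ R(z) = (1 + 11/15z)/(1 − 4/15z).

Boundary: |R(x)|=1, x<0.
x=-1.35: |R|=0.0074
R=−1: 1+11/15x = −1+4/15x ⇒ -7/15x=2 ⇒ x=2/(-7/15)=-4.2857
Confirm numerically:
  x=-4.012: |R|=0.93829 <1
  x=-3.868: |R|=0.90404 <1
  x=-3.820: |R|=0.89234 <1
  x=-4.819: |R|=1.10891 >1
  x=-4.741: |R|=1.09383 >1
  x=-4.673: |R|=1.08046 >1
So |R|<1 on (-4.2857, 0).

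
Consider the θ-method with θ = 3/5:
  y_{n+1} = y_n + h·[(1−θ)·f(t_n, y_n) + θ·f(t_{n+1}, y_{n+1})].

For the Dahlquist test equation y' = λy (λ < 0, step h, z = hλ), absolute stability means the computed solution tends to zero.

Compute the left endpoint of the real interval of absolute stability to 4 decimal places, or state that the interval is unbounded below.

Set f=λy, z=hλ:
  y_{n+1} = y_n + z·[2/5·y_n + 3/5·y_{n+1}] ⇒ (1 − 3/5z)y_{n+1} = (1 + 2/5z)y_n
  ⇒ R(z) = (1 + 2/5z)/(1 − 3/5z).

Boundary: |R(x)|=1, x<0.
x=-0.83: |R|=0.4459
x=-2: |R|=0.0909
x=-10: |R|=0.4286
x=-100: |R|=0.6393
θ=3/5≥1/2 ⇒ |1+2/5x|<|1−3/5x| ∀x<0 ⇒ unbounded interval.

unbounded; (−∞, 0).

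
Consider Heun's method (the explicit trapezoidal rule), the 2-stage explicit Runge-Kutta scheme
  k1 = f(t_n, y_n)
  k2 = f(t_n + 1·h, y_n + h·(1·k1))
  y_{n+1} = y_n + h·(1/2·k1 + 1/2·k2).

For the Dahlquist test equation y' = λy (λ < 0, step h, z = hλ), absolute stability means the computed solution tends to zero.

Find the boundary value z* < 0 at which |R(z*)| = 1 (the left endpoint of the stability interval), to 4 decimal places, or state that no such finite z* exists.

left endpoint -2.0000.

Test eqn y'=λy, z=hλ:
  order 2, 2-stage ⇒ R(z)=1+z+z^2/2
  (e.g. R(-1.75)=0.78125, |R|=0.78125)

Solve |R(x)|<1 on ℝ⁻.
x=-1.75: |R|=0.7812
|R(-0.99)|=0.5000 |R(-0.93)|=0.5025 |R(-0.73)|=0.5364
Bisect:
  x_lo=-2.7483 |R|=2.0282  x_hi=-0.3436 |R|=0.7154
  mid=-1.54594 |R|=0.64903 →hi
  mid=-2.14710 |R|=1.15792 →lo
  mid=-1.84652 |R|=0.85830 →hi
  mid=-1.99681 |R|=0.99681 →hi
  mid=-2.07195 |R|=1.07454 →lo
  mid=-2.03438 |R|=1.03497 →lo
  mid=-2.01559 |R|=1.01572 →lo
  mid=-2.00620 |R|=1.00622 →lo
  ...
  [-2.00004,-1.99989] ⇒ x*=-2.0000
Stable set (-2.0000, 0).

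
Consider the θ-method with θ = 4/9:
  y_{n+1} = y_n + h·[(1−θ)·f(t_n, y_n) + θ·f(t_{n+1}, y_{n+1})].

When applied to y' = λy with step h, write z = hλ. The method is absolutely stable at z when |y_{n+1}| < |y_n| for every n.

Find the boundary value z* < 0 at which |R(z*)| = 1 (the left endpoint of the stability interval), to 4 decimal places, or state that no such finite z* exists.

On y'=λy, z=hλ:
  y_{n+1} = y_n + z·[5/9·y_n + 4/9·y_{n+1}] ⇒ (1 − 4/9z)y_{n+1} = (1 + 5/9z)y_n
  R(z) = (1 + 5/9z)/(1 − 4/9z).

Boundary: |R(x)|=1, x<0.
x=-0.39: |R|=0.6676
R=−1: 1+5/9x = −1+4/9x ⇒ -1/9x=2 ⇒ x=2/(-1/9)=-18.0000
Confirm numerically:
  x=-17.033: |R|=0.98746 <1
  x=-15.466: |R|=0.96424 <1
  x=-14.407: |R|=0.94607 <1
  x=-13.640: |R|=0.93140 <1
  x=-18.544: |R|=1.00654 >1
  x=-18.472: |R|=1.00569 >1
  x=-18.274: |R|=1.00334 >1
Stable set (-18.0000, 0).

left endpoint -18.0000.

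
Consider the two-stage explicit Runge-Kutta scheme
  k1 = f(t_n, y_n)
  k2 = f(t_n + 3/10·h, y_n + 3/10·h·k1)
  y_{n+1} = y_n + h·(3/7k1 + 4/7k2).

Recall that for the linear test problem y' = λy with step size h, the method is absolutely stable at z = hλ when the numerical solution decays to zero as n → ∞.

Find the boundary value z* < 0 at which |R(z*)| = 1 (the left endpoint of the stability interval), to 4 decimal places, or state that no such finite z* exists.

z* = -5.8333.

Test eqn y'=λy, z=hλ:
  k1=λy_n ⇒ h·k1=z·y_n;  k2=λ(1+3/10z)y_n ⇒ h·k2=z(1+3/10z)y_n
  y_{n+1}/y_n = 1 + 3/7z + 4/7z(1+3/10z) = 1 + z + 6/35z²
  so R(z) = 1 + z + 6/35z².

Solve |R(x)|<1 on ℝ⁻.
x=-0.99: |R|=0.1780
R=1: x+6/35x²=0 ⇒ x=−35/6=-5.8333; min R=1−1/(4·6/35)=-0.4583>−1
Confirm numerically:
  x=-5.318: |R|=0.53019 <1
  x=-4.466: |R|=0.04683 <1
  x=-3.926: |R|=0.28369 <1
  x=-3.624: |R|=0.37256 <1
  x=-6.345: |R|=1.55655 >1
  x=-6.258: |R|=1.45558 >1
  x=-5.998: |R|=1.16931 >1
Stable set (-5.8333, 0).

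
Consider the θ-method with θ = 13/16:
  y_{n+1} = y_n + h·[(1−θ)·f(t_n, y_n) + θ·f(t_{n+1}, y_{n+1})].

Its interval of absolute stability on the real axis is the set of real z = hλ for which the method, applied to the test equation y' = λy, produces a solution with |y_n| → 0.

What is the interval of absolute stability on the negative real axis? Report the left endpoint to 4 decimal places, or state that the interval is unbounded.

On y'=λy, z=hλ:
  y_{n+1} = y_n + z·[3/16·y_n + 13/16·y_{n+1}] ⇒ (1 − 13/16z)y_{n+1} = (1 + 3/16z)y_n
  R(z) = (1 + 3/16z)/(1 − 13/16z).

Solve |R(x)|<1 on ℝ⁻.
x=-0.89: |R|=0.4835
x=-2: |R|=0.2381
x=-10: |R|=0.0959
x=-100: |R|=0.2158
θ=13/16≥1/2 ⇒ |1+3/16x|<|1−13/16x| ∀x<0 ⇒ unbounded interval.

(−∞, 0) — no finite endpoint.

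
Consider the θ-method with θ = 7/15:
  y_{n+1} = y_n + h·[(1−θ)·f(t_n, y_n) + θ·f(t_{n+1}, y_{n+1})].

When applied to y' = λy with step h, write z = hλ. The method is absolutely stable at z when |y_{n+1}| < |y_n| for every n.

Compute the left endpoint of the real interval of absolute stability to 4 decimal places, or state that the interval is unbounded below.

left endpoint -30.0000.

Set f=λy, z=hλ:
  y_{n+1} = y_n + z·[8/15·y_n + 7/15·y_{n+1}] ⇒ (1 − 7/15z)y_{n+1} = (1 + 8/15z)y_n
  R(z) = (1 + 8/15z)/(1 − 7/15z).

Solve |R(x)|<1 on ℝ⁻.
x=-0.85: |R|=0.3914
R=−1: 1+8/15x = −1+7/15x ⇒ -1/15x=2 ⇒ x=2/(-1/15)=-30.0000
Confirm numerically:
  x=-28.627: |R|=0.99363 <1
  x=-18.912: |R|=0.92477 <1
  x=-15.321: |R|=0.87992 <1
  x=-12.048: |R|=0.81928 <1
  x=-30.556: |R|=1.00243 >1
  x=-30.333: |R|=1.00146 >1
So |R|<1 on (-30.0000, 0).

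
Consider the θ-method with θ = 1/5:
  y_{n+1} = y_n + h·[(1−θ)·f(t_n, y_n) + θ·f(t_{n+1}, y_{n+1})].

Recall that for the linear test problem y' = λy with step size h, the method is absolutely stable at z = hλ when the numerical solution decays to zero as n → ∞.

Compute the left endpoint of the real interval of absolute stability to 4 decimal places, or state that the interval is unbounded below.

left endpoint -3.3333.

With y'=λy (z=hλ):
  y_{n+1} = y_n + z·[4/5·y_n + 1/5·y_{n+1}] ⇒ (1 − 1/5z)y_{n+1} = (1 + 4/5z)y_n
  Hence R(z) = (1 + 4/5z)/(1 − 1/5z).

Need |R(x)|<1, x<0.
x=-0.74: |R|=0.3554
R=−1: 1+4/5x = −1+1/5x ⇒ -3/5x=2 ⇒ x=2/(-3/5)=-3.3333
Confirm numerically:
  x=-3.070: |R|=0.90211 <1
  x=-3.054: |R|=0.89595 <1
  x=-2.504: |R|=0.66844 <1
  x=-3.728: |R|=1.13566 >1
  x=-3.368: |R|=1.01243 >1
So |R|<1 on (-3.3333, 0).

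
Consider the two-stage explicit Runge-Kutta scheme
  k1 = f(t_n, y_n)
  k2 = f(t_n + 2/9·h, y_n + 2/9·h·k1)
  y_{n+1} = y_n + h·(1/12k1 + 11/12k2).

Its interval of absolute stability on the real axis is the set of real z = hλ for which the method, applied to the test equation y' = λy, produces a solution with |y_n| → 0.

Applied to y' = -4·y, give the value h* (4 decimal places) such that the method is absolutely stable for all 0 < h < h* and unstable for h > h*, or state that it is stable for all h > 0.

Test eqn y'=λy, z=hλ:
  k1=λy_n ⇒ h·k1=z·y_n;  k2=λ(1+2/9z)y_n ⇒ h·k2=z(1+2/9z)y_n
  y_{n+1}/y_n = 1 + 1/12z + 11/12z(1+2/9z) = 1 + z + 11/54z²
  Hence R(z) = 1 + z + 11/54z².

Need |R(x)|<1, x<0.
x=-0.53: |R|=0.5272
R=1: x+11/54x²=0 ⇒ x=−54/11=-4.9091; min R=1−1/(4·11/54)=-0.2273>−1
Confirm numerically:
  x=-3.360: |R|=0.06027 <1
  x=-3.308: |R|=0.07890 <1
  x=-2.882: |R|=0.19005 <1
  x=-5.466: |R|=1.62009 >1
  x=-5.353: |R|=1.48405 >1
  x=-5.347: |R|=1.47697 >1
Interval (-4.9091, 0).

(-4.9091,0); λ=-4 ⇒ h* = (54/11)/4 = 1.2273.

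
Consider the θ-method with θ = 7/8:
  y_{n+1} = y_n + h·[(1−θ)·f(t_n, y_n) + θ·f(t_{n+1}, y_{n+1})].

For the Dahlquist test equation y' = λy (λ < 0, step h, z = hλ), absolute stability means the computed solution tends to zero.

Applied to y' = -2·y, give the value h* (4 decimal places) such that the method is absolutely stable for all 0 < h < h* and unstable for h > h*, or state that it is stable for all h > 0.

(−∞, 0) — no finite endpoint. Any h>0 works for λ=-2.

With y'=λy (z=hλ):
  y_{n+1} = y_n + z·[1/8·y_n + 7/8·y_{n+1}] ⇒ (1 − 7/8z)y_{n+1} = (1 + 1/8z)y_n
  ⇒ R(z) = (1 + 1/8z)/(1 − 7/8z).

Find x<0 with |R(x)|<1.
x=-1.39: |R|=0.3728
x=-2: |R|=0.2727
x=-10: |R|=0.0256
x=-100: |R|=0.1299
θ=7/8≥1/2 ⇒ |1+1/8x|<|1−7/8x| ∀x<0 ⇒ unbounded interval.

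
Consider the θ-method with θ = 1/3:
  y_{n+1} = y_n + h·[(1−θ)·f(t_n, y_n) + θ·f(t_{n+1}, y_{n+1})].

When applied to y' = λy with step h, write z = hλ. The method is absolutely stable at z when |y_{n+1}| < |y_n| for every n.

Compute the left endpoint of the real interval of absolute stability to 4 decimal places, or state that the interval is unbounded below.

left endpoint -6.0000.

With y'=λy (z=hλ):
  y_{n+1} = y_n + z·[2/3·y_n + 1/3·y_{n+1}] ⇒ (1 − 1/3z)y_{n+1} = (1 + 2/3z)y_n
  ⇒ R(z) = (1 + 2/3z)/(1 − 1/3z).

Find x<0 with |R(x)|<1.
x=-0.32: |R|=0.7108
R=−1: 1+2/3x = −1+1/3x ⇒ -1/3x=2 ⇒ x=2/(-1/3)=-6.0000
Confirm numerically:
  x=-5.962: |R|=0.99576 <1
  x=-5.701: |R|=0.96564 <1
  x=-4.945: |R|=0.86721 <1
  x=-2.819: |R|=0.45334 <1
  x=-6.424: |R|=1.04499 >1
  x=-6.377: |R|=1.04020 >1
  x=-6.323: |R|=1.03465 >1
Stable set (-6.0000, 0).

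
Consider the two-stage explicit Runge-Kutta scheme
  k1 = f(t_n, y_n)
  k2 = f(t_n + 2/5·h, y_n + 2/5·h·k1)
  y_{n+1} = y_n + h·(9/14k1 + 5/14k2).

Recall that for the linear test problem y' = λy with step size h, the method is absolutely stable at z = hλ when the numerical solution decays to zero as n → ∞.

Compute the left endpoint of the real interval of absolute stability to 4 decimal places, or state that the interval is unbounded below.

z* = -7.0000.

On y'=λy, z=hλ:
  k1=λy_n ⇒ h·k1=z·y_n;  k2=λ(1+2/5z)y_n ⇒ h·k2=z(1+2/5z)y_n
  y_{n+1}/y_n = 1 + 9/14z + 5/14z(1+2/5z) = 1 + z + 1/7z²
  ⇒ R(z) = 1 + z + 1/7z².

Need |R(x)|<1, x<0.
x=-1.73: |R|=0.3024
R=1: x+1/7x²=0 ⇒ x=−7=-7.0000; min R=1−1/(4·1/7)=-0.7500>−1
Confirm numerically:
  x=-6.780: |R|=0.78691 <1
  x=-5.252: |R|=0.31150 <1
  x=-3.211: |R|=0.73807 <1
  x=-7.331: |R|=1.34665 >1
  x=-7.025: |R|=1.02509 >1
Stable set (-7.0000, 0).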